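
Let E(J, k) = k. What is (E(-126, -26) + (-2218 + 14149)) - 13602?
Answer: -1697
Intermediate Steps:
(E(-126, -26) + (-2218 + 14149)) - 13602 = (-26 + (-2218 + 14149)) - 13602 = (-26 + 11931) - 13602 = 11905 - 13602 = -1697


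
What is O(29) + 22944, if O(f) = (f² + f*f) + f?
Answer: 24655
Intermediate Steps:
O(f) = f + 2*f² (O(f) = (f² + f²) + f = 2*f² + f = f + 2*f²)
O(29) + 22944 = 29*(1 + 2*29) + 22944 = 29*(1 + 58) + 22944 = 29*59 + 22944 = 1711 + 22944 = 24655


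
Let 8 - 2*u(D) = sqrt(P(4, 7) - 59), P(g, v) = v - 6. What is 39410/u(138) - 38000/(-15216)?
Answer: 299976155/58011 + 39410*I*sqrt(58)/61 ≈ 5171.0 + 4920.3*I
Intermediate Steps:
P(g, v) = -6 + v
u(D) = 4 - I*sqrt(58)/2 (u(D) = 4 - sqrt((-6 + 7) - 59)/2 = 4 - sqrt(1 - 59)/2 = 4 - I*sqrt(58)/2)
39410/u(138) - 38000/(-15216) = 39410/(4 - I*sqrt(58)/2) - 38000/(-15216) = 39410/(4 - I*sqrt(58)/2) - 38000*(-1/15216) = 39410/(4 - I*sqrt(58)/2) + 2375/951 = 2375/951 + 39410/(4 - I*sqrt(58)/2)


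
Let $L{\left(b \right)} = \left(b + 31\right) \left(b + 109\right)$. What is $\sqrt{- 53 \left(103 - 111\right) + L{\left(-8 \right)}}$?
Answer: $\sqrt{2747} \approx 52.412$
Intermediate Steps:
$L{\left(b \right)} = \left(31 + b\right) \left(109 + b\right)$
$\sqrt{- 53 \left(103 - 111\right) + L{\left(-8 \right)}} = \sqrt{- 53 \left(103 - 111\right) + \left(3379 + \left(-8\right)^{2} + 140 \left(-8\right)\right)} = \sqrt{\left(-53\right) \left(-8\right) + \left(3379 + 64 - 1120\right)} = \sqrt{424 + 2323} = \sqrt{2747}$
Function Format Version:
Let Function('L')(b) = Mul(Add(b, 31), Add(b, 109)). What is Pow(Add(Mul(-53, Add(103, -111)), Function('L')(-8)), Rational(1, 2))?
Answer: Pow(2747, Rational(1, 2)) ≈ 52.412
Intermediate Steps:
Function('L')(b) = Mul(Add(31, b), Add(109, b))
Pow(Add(Mul(-53, Add(103, -111)), Function('L')(-8)), Rational(1, 2)) = Pow(Add(Mul(-53, Add(103, -111)), Add(3379, Pow(-8, 2), Mul(140, -8))), Rational(1, 2)) = Pow(Add(Mul(-53, -8), Add(3379, 64, -1120)), Rational(1, 2)) = Pow(Add(424, 2323), Rational(1, 2)) = Pow(2747, Rational(1, 2))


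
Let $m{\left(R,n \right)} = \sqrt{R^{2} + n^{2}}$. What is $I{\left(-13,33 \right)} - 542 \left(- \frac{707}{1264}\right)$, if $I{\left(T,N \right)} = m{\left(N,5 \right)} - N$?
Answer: $\frac{170741}{632} + \sqrt{1114} \approx 303.54$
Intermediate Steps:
$I{\left(T,N \right)} = \sqrt{25 + N^{2}} - N$ ($I{\left(T,N \right)} = \sqrt{N^{2} + 5^{2}} - N = \sqrt{N^{2} + 25} - N = \sqrt{25 + N^{2}} - N$)
$I{\left(-13,33 \right)} - 542 \left(- \frac{707}{1264}\right) = \left(\sqrt{25 + 33^{2}} - 33\right) - 542 \left(- \frac{707}{1264}\right) = \left(\sqrt{25 + 1089} - 33\right) - 542 \left(\left(-707\right) \frac{1}{1264}\right) = \left(\sqrt{1114} - 33\right) - - \frac{191597}{632} = \left(-33 + \sqrt{1114}\right) + \frac{191597}{632} = \frac{170741}{632} + \sqrt{1114}$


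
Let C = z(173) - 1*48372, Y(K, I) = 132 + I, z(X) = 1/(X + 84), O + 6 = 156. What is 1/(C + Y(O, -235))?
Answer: -257/12458074 ≈ -2.0629e-5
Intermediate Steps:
O = 150 (O = -6 + 156 = 150)
z(X) = 1/(84 + X)
C = -12431603/257 (C = 1/(84 + 173) - 1*48372 = 1/257 - 48372 = -12431603/257 ≈ -48372.)
1/(C + Y(O, -235)) = 1/(-12431603/257 + (132 - 235)) = 1/(-12431603/257 - 103) = 1/(-12458074/257) = -257/12458074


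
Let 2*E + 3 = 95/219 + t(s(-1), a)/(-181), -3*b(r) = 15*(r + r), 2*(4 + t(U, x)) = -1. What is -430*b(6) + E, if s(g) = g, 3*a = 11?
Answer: 4090543327/158556 ≈ 25799.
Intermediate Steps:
a = 11/3 (a = (1/3)*11 = 11/3 ≈ 3.6667)
t(U, x) = -9/2 (t(U, x) = -4 + (1/2)*(-1) = -4 - 1/2 = -9/2)
b(r) = -10*r (b(r) = -5*(r + r) = -5*2*r = -10*r)
E = -201473/158556 (E = -3/2 + (95/219 - 9/2/(-181))/2 = -3/2 + (95*(1/219) - 9/2*(-1/181))/2 = -3/2 + (95/219 + 9/362)/2 = -3/2 + (1/2)*(36361/79278) = -3/2 + 36361/158556 = -201473/158556 ≈ -1.2707)
-430*b(6) + E = -(-4300)*6 - 201473/158556 = -430*(-60) - 201473/158556 = 25800 - 201473/158556 = 4090543327/158556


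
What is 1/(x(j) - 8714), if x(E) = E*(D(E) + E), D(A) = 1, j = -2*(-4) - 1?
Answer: -1/8658 ≈ -0.00011550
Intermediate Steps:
j = 7 (j = 8 - 1 = 7)
x(E) = E*(1 + E)
1/(x(j) - 8714) = 1/(7*(1 + 7) - 8714) = 1/(7*8 - 8714) = 1/(56 - 8714) = 1/(-8658) = -1/8658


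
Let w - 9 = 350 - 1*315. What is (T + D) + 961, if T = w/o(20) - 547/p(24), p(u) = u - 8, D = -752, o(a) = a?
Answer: 14161/80 ≈ 177.01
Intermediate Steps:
w = 44 (w = 9 + (350 - 1*315) = 9 + (350 - 315) = 9 + 35 = 44)
p(u) = -8 + u
T = -2559/80 (T = 44/20 - 547/(-8 + 24) = 44*(1/20) - 547/16 = 11/5 - 547*1/16 = 11/5 - 547/16 = -2559/80 ≈ -31.987)
(T + D) + 961 = (-2559/80 - 752) + 961 = -62719/80 + 961 = 14161/80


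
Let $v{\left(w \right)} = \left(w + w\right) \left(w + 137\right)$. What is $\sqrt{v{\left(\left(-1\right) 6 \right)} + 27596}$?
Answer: $2 \sqrt{6506} \approx 161.32$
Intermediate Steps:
$v{\left(w \right)} = 2 w \left(137 + w\right)$
$\sqrt{v{\left(\left(-1\right) 6 \right)} + 27596} = \sqrt{2 \left(\left(-1\right) 6\right) \left(137 - 6\right) + 27596} = \sqrt{2 \left(-6\right) \left(137 - 6\right) + 27596} = \sqrt{2 \left(-6\right) 131 + 27596} = \sqrt{-1572 + 27596} = \sqrt{26024} = 2 \sqrt{6506}$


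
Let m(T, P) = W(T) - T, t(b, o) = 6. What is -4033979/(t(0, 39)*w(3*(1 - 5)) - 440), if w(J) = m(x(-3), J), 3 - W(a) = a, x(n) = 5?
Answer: 4033979/482 ≈ 8369.3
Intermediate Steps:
W(a) = 3 - a
m(T, P) = 3 - 2*T (m(T, P) = (3 - T) - T = 3 - 2*T)
w(J) = -7 (w(J) = 3 - 2*5 = 3 - 10 = -7)
-4033979/(t(0, 39)*w(3*(1 - 5)) - 440) = -4033979/(6*(-7) - 440) = -4033979/(-42 - 440) = -4033979/(-482) = -4033979*(-1/482) = 4033979/482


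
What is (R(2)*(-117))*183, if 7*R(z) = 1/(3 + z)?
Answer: -21411/35 ≈ -611.74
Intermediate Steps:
R(z) = 1/(7*(3 + z))
(R(2)*(-117))*183 = ((1/(7*(3 + 2)))*(-117))*183 = (((⅐)/5)*(-117))*183 = (((⅐)*(⅕))*(-117))*183 = ((1/35)*(-117))*183 = -117/35*183 = -21411/35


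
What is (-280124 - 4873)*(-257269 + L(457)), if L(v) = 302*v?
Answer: 33987317235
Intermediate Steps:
(-280124 - 4873)*(-257269 + L(457)) = (-280124 - 4873)*(-257269 + 302*457) = -284997*(-257269 + 138014) = -284997*(-119255) = 33987317235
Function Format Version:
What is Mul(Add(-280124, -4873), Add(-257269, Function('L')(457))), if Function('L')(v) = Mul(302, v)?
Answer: 33987317235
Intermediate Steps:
Mul(Add(-280124, -4873), Add(-257269, Function('L')(457))) = Mul(Add(-280124, -4873), Add(-257269, Mul(302, 457))) = Mul(-284997, Add(-257269, 138014)) = Mul(-284997, -119255) = 33987317235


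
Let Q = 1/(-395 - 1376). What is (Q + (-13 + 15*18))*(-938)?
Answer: -60989564/253 ≈ -2.4107e+5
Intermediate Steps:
Q = -1/1771 (Q = 1/(-1771) = -1/1771 ≈ -0.00056465)
(Q + (-13 + 15*18))*(-938) = (-1/1771 + (-13 + 15*18))*(-938) = (-1/1771 + (-13 + 270))*(-938) = (-1/1771 + 257)*(-938) = (455146/1771)*(-938) = -60989564/253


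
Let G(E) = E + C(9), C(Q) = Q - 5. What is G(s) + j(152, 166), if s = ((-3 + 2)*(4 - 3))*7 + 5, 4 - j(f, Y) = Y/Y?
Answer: 5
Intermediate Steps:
C(Q) = -5 + Q
j(f, Y) = 3 (j(f, Y) = 4 - Y/Y = 4 - 1*1 = 4 - 1 = 3)
s = -2 (s = -1*1*7 + 5 = -1*7 + 5 = -7 + 5 = -2)
G(E) = 4 + E (G(E) = E + (-5 + 9) = E + 4 = 4 + E)
G(s) + j(152, 166) = (4 - 2) + 3 = 2 + 3 = 5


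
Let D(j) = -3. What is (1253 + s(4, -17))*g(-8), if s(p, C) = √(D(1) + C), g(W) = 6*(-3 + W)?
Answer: -82698 - 132*I*√5 ≈ -82698.0 - 295.16*I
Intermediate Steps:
g(W) = -18 + 6*W
s(p, C) = √(-3 + C)
(1253 + s(4, -17))*g(-8) = (1253 + √(-3 - 17))*(-18 + 6*(-8)) = (1253 + √(-20))*(-18 - 48) = (1253 + 2*I*√5)*(-66) = -82698 - 132*I*√5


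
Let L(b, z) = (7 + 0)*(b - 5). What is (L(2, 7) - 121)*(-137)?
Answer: 19454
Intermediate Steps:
L(b, z) = -35 + 7*b (L(b, z) = 7*(-5 + b) = -35 + 7*b)
(L(2, 7) - 121)*(-137) = ((-35 + 7*2) - 121)*(-137) = ((-35 + 14) - 121)*(-137) = (-21 - 121)*(-137) = -142*(-137) = 19454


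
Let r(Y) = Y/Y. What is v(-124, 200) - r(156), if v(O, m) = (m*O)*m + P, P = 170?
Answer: -4959831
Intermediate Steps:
v(O, m) = 170 + O*m**2 (v(O, m) = (m*O)*m + 170 = (O*m)*m + 170 = O*m**2 + 170 = 170 + O*m**2)
r(Y) = 1
v(-124, 200) - r(156) = (170 - 124*200**2) - 1*1 = (170 - 124*40000) - 1 = (170 - 4960000) - 1 = -4959830 - 1 = -4959831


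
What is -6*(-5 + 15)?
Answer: -60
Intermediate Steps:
-6*(-5 + 15) = -6*10 = -60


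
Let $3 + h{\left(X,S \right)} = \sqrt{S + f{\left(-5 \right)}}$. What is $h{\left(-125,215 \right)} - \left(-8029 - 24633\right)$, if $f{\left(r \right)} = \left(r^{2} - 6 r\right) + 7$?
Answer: $32659 + \sqrt{277} \approx 32676.0$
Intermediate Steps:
$f{\left(r \right)} = 7 + r^{2} - 6 r$
$h{\left(X,S \right)} = -3 + \sqrt{62 + S}$ ($h{\left(X,S \right)} = -3 + \sqrt{S + \left(7 + \left(-5\right)^{2} - -30\right)} = -3 + \sqrt{S + \left(7 + 25 + 30\right)} = -3 + \sqrt{S + 62} = -3 + \sqrt{62 + S}$)
$h{\left(-125,215 \right)} - \left(-8029 - 24633\right) = \left(-3 + \sqrt{62 + 215}\right) - \left(-8029 - 24633\right) = \left(-3 + \sqrt{277}\right) - -32662 = \left(-3 + \sqrt{277}\right) + 32662 = 32659 + \sqrt{277}$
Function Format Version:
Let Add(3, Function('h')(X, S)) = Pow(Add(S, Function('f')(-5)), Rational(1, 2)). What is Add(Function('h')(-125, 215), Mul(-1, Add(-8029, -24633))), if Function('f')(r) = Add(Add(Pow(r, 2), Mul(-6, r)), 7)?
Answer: Add(32659, Pow(277, Rational(1, 2))) ≈ 32676.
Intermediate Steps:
Function('f')(r) = Add(7, Pow(r, 2), Mul(-6, r))
Function('h')(X, S) = Add(-3, Pow(Add(62, S), Rational(1, 2))) (Function('h')(X, S) = Add(-3, Pow(Add(S, Add(7, Pow(-5, 2), Mul(-6, -5))), Rational(1, 2))) = Add(-3, Pow(Add(S, Add(7, 25, 30)), Rational(1, 2))) = Add(-3, Pow(Add(S, 62), Rational(1, 2))) = Add(-3, Pow(Add(62, S), Rational(1, 2))))
Add(Function('h')(-125, 215), Mul(-1, Add(-8029, -24633))) = Add(Add(-3, Pow(Add(62, 215), Rational(1, 2))), Mul(-1, Add(-8029, -24633))) = Add(Add(-3, Pow(277, Rational(1, 2))), Mul(-1, -32662)) = Add(Add(-3, Pow(277, Rational(1, 2))), 32662) = Add(32659, Pow(277, Rational(1, 2)))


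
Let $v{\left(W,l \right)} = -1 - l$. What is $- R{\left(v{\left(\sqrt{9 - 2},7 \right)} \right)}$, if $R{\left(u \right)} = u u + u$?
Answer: $-56$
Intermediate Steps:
$R{\left(u \right)} = u + u^{2}$ ($R{\left(u \right)} = u^{2} + u = u + u^{2}$)
$- R{\left(v{\left(\sqrt{9 - 2},7 \right)} \right)} = - \left(-1 - 7\right) \left(1 - 8\right) = - \left(-8\right) \left(1 - 8\right) = - \left(-8\right) \left(-7\right) = \left(-1\right) 56 = -56$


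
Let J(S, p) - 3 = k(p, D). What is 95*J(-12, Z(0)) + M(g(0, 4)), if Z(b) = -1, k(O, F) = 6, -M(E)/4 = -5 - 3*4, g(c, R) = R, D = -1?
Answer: 923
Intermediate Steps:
M(E) = 68 (M(E) = -4*(-5 - 3*4) = -4*(-5 - 12) = -4*(-17) = 68)
J(S, p) = 9 (J(S, p) = 3 + 6 = 9)
95*J(-12, Z(0)) + M(g(0, 4)) = 95*9 + 68 = 855 + 68 = 923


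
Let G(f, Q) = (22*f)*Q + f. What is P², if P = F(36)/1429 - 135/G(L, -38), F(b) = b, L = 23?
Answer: 31279105881/30126804686521 ≈ 0.0010382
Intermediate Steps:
G(f, Q) = f + 22*Q*f (G(f, Q) = 22*Q*f + f = f + 22*Q*f)
P = 176859/5488789 (P = 36/1429 - 135*1/(23*(1 + 22*(-38))) = 36*(1/1429) - 135*1/(23*(1 - 836)) = 36/1429 - 135/(23*(-835)) = 36/1429 - 135/(-19205) = 36/1429 - 135*(-1/19205) = 36/1429 + 27/3841 = 176859/5488789 ≈ 0.032222)
P² = (176859/5488789)² = 31279105881/30126804686521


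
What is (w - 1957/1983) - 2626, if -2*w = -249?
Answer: -9924863/3966 ≈ -2502.5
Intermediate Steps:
w = 249/2 (w = -½*(-249) = 249/2 ≈ 124.50)
(w - 1957/1983) - 2626 = (249/2 - 1957/1983) - 2626 = 489853/3966 - 2626 = -9924863/3966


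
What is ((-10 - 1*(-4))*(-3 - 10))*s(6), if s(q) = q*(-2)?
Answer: -936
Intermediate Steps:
s(q) = -2*q
((-10 - 1*(-4))*(-3 - 10))*s(6) = ((-10 - 1*(-4))*(-3 - 10))*(-2*6) = ((-10 + 4)*(-13))*(-12) = -6*(-13)*(-12) = 78*(-12) = -936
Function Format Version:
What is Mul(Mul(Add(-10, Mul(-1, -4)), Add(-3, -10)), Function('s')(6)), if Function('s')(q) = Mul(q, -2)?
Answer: -936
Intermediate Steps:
Function('s')(q) = Mul(-2, q)
Mul(Mul(Add(-10, Mul(-1, -4)), Add(-3, -10)), Function('s')(6)) = Mul(Mul(Add(-10, Mul(-1, -4)), Add(-3, -10)), Mul(-2, 6)) = Mul(Mul(Add(-10, 4), -13), -12) = Mul(Mul(-6, -13), -12) = Mul(78, -12) = -936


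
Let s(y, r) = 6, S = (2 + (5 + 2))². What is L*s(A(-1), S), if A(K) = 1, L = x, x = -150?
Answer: -900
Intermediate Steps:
L = -150
S = 81 (S = (2 + 7)² = 9² = 81)
L*s(A(-1), S) = -150*6 = -900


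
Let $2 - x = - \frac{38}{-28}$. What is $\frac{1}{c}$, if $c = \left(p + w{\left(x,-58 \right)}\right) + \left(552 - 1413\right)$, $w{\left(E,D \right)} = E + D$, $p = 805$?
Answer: $- \frac{14}{1587} \approx -0.0088217$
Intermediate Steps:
$x = \frac{9}{14}$ ($x = 2 - - \frac{38}{-28} = 2 - \left(-38\right) \left(- \frac{1}{28}\right) = 2 - \frac{19}{14} = \frac{9}{14} \approx 0.64286$)
$w{\left(E,D \right)} = D + E$
$c = - \frac{1587}{14}$ ($c = \left(805 + \left(-58 + \frac{9}{14}\right)\right) + \left(552 - 1413\right) = \left(805 - \frac{803}{14}\right) + \left(552 - 1413\right) = \frac{10467}{14} - 861 = - \frac{1587}{14} \approx -113.36$)
$\frac{1}{c} = \frac{1}{- \frac{1587}{14}} = - \frac{14}{1587}$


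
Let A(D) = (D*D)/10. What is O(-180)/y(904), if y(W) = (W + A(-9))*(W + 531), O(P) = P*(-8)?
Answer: 2880/2617727 ≈ 0.0011002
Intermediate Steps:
A(D) = D²/10 (A(D) = D²*(⅒) = D²/10)
O(P) = -8*P
y(W) = (531 + W)*(81/10 + W) (y(W) = (W + (⅒)*(-9)²)*(W + 531) = (W + (⅒)*81)*(531 + W) = (W + 81/10)*(531 + W) = (81/10 + W)*(531 + W) = (531 + W)*(81/10 + W))
O(-180)/y(904) = (-8*(-180))/(43011/10 + 904² + (5391/10)*904) = 1440/(43011/10 + 817216 + 2436732/5) = 1440/(2617727/2) = 1440*(2/2617727) = 2880/2617727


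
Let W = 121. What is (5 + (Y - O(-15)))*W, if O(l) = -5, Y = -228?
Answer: -26378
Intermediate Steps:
(5 + (Y - O(-15)))*W = (5 + (-228 - 1*(-5)))*121 = (5 + (-228 + 5))*121 = (5 - 223)*121 = -218*121 = -26378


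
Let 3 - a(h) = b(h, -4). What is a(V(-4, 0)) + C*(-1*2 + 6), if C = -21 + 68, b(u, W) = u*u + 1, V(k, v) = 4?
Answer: 174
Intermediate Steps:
b(u, W) = 1 + u**2 (b(u, W) = u**2 + 1 = 1 + u**2)
a(h) = 2 - h**2 (a(h) = 3 - (1 + h**2) = 3 + (-1 - h**2) = 2 - h**2)
C = 47
a(V(-4, 0)) + C*(-1*2 + 6) = (2 - 1*4**2) + 47*(-1*2 + 6) = (2 - 1*16) + 47*(-2 + 6) = (2 - 16) + 47*4 = -14 + 188 = 174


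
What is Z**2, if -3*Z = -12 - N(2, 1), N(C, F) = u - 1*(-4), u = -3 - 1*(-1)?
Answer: 196/9 ≈ 21.778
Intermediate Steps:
u = -2 (u = -3 + 1 = -2)
N(C, F) = 2 (N(C, F) = -2 - 1*(-4) = -2 + 4 = 2)
Z = 14/3 (Z = -(-12 - 1*2)/3 = -(-12 - 2)/3 = -1/3*(-14) = 14/3 ≈ 4.6667)
Z**2 = (14/3)**2 = 196/9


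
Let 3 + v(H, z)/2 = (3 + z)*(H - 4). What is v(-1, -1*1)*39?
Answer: -1014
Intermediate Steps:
v(H, z) = -6 + 2*(-4 + H)*(3 + z) (v(H, z) = -6 + 2*((3 + z)*(H - 4)) = -6 + 2*((3 + z)*(-4 + H)) = -6 + 2*((-4 + H)*(3 + z)) = -6 + 2*(-4 + H)*(3 + z))
v(-1, -1*1)*39 = (-30 - (-8) + 6*(-1) + 2*(-1)*(-1*1))*39 = (-30 - 8*(-1) - 6 + 2*(-1)*(-1))*39 = (-30 + 8 - 6 + 2)*39 = -26*39 = -1014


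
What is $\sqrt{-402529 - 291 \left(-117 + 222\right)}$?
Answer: $2 i \sqrt{108271} \approx 658.09 i$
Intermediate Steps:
$\sqrt{-402529 - 291 \left(-117 + 222\right)} = \sqrt{-402529 - 30555} = \sqrt{-433084} = 2 i \sqrt{108271}$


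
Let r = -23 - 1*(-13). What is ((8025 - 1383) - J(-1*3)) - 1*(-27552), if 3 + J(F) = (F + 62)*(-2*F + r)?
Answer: 34433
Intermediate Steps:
r = -10 (r = -23 + 13 = -10)
J(F) = -3 + (-10 - 2*F)*(62 + F) (J(F) = -3 + (F + 62)*(-2*F - 10) = -3 + (62 + F)*(-10 - 2*F) = -3 + (-10 - 2*F)*(62 + F))
((8025 - 1383) - J(-1*3)) - 1*(-27552) = ((8025 - 1383) - (-623 - (-134)*3 - 2*(-1*3)²)) - 1*(-27552) = (6642 - (-623 - 134*(-3) - 2*(-3)²)) + 27552 = (6642 - (-623 + 402 - 2*9)) + 27552 = (6642 - (-623 + 402 - 18)) + 27552 = (6642 - 1*(-239)) + 27552 = (6642 + 239) + 27552 = 6881 + 27552 = 34433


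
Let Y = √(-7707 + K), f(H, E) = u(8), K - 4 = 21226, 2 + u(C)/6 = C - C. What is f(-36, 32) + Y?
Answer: -12 + √13523 ≈ 104.29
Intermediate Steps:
u(C) = -12 (u(C) = -12 + 6*(C - C) = -12 + 6*0 = -12 + 0 = -12)
K = 21230 (K = 4 + 21226 = 21230)
f(H, E) = -12
Y = √13523 (Y = √(-7707 + 21230) = √13523 ≈ 116.29)
f(-36, 32) + Y = -12 + √13523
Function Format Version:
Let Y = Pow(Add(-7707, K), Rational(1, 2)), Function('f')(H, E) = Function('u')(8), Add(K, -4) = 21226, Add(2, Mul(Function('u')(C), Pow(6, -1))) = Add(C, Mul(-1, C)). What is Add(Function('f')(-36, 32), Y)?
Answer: Add(-12, Pow(13523, Rational(1, 2))) ≈ 104.29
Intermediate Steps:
Function('u')(C) = -12 (Function('u')(C) = Add(-12, Mul(6, Add(C, Mul(-1, C)))) = Add(-12, Mul(6, 0)) = Add(-12, 0) = -12)
K = 21230 (K = Add(4, 21226) = 21230)
Function('f')(H, E) = -12
Y = Pow(13523, Rational(1, 2)) (Y = Pow(Add(-7707, 21230), Rational(1, 2)) = Pow(13523, Rational(1, 2)) ≈ 116.29)
Add(Function('f')(-36, 32), Y) = Add(-12, Pow(13523, Rational(1, 2)))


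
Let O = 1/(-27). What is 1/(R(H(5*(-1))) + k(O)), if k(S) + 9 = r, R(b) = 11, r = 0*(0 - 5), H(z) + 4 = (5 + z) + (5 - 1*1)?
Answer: 1/2 ≈ 0.50000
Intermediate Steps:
H(z) = 5 + z (H(z) = -4 + ((5 + z) + (5 - 1*1)) = -4 + ((5 + z) + (5 - 1)) = -4 + ((5 + z) + 4) = -4 + (9 + z) = 5 + z)
r = 0 (r = 0*(-5) = 0)
O = -1/27 ≈ -0.037037
k(S) = -9 (k(S) = -9 + 0 = -9)
1/(R(H(5*(-1))) + k(O)) = 1/(11 - 9) = 1/2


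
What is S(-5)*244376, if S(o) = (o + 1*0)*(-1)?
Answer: 1221880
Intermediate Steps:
S(o) = -o (S(o) = (o + 0)*(-1) = o*(-1) = -o)
S(-5)*244376 = -1*(-5)*244376 = 5*244376 = 1221880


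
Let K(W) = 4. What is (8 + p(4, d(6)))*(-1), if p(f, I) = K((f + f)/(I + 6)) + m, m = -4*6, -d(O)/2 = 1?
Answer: 12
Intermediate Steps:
d(O) = -2 (d(O) = -2*1 = -2)
m = -24
p(f, I) = -20 (p(f, I) = 4 - 24 = -20)
(8 + p(4, d(6)))*(-1) = (8 - 20)*(-1) = -12*(-1) = 12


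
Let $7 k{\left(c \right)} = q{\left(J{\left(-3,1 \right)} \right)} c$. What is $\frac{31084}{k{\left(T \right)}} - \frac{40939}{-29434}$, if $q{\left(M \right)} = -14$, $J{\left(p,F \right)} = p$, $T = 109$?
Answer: $- \frac{453000877}{3208306} \approx -141.2$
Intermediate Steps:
$k{\left(c \right)} = - 2 c$ ($k{\left(c \right)} = \frac{\left(-14\right) c}{7} = - 2 c$)
$\frac{31084}{k{\left(T \right)}} - \frac{40939}{-29434} = \frac{31084}{\left(-2\right) 109} - \frac{40939}{-29434} = \frac{31084}{-218} - - \frac{40939}{29434} = 31084 \left(- \frac{1}{218}\right) + \frac{40939}{29434} = - \frac{15542}{109} + \frac{40939}{29434} = - \frac{453000877}{3208306}$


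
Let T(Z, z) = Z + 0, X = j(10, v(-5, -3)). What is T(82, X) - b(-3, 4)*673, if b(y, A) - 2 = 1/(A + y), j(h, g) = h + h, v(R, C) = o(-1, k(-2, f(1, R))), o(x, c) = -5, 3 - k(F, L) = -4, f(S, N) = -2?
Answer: -1937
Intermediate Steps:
k(F, L) = 7 (k(F, L) = 3 - 1*(-4) = 3 + 4 = 7)
v(R, C) = -5
j(h, g) = 2*h
X = 20 (X = 2*10 = 20)
T(Z, z) = Z
b(y, A) = 2 + 1/(A + y)
T(82, X) - b(-3, 4)*673 = 82 - (1 + 2*4 + 2*(-3))/(4 - 3)*673 = 82 - (1 + 8 - 6)/1*673 = 82 - 1*3*673 = 82 - 3*673 = 82 - 1*2019 = 82 - 2019 = -1937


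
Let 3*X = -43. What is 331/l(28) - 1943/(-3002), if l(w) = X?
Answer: -2897437/129086 ≈ -22.446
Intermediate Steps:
X = -43/3 (X = (⅓)*(-43) = -43/3 ≈ -14.333)
l(w) = -43/3
331/l(28) - 1943/(-3002) = 331/(-43/3) - 1943/(-3002) = 331*(-3/43) - 1943*(-1/3002) = -993/43 + 1943/3002 = -2897437/129086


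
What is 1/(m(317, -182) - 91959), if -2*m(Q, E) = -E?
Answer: -1/92050 ≈ -1.0864e-5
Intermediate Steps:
m(Q, E) = E/2 (m(Q, E) = -(-1)*E/2 = E/2)
1/(m(317, -182) - 91959) = 1/((½)*(-182) - 91959) = 1/(-91 - 91959) = 1/(-92050) = -1/92050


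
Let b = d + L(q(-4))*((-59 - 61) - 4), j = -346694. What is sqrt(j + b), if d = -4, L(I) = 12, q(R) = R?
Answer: I*sqrt(348186) ≈ 590.07*I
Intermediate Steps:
b = -1492 (b = -4 + 12*((-59 - 61) - 4) = -4 + 12*(-120 - 4) = -4 + 12*(-124) = -4 - 1488 = -1492)
sqrt(j + b) = sqrt(-346694 - 1492) = sqrt(-348186) = I*sqrt(348186)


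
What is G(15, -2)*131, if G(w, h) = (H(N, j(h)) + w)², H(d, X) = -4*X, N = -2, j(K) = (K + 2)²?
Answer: 29475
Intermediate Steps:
j(K) = (2 + K)²
G(w, h) = (w - 4*(2 + h)²)² (G(w, h) = (-4*(2 + h)² + w)² = (w - 4*(2 + h)²)²)
G(15, -2)*131 = (15 - 4*(2 - 2)²)²*131 = (15 - 4*0²)²*131 = (15 - 4*0)²*131 = (15 + 0)²*131 = 15²*131 = 225*131 = 29475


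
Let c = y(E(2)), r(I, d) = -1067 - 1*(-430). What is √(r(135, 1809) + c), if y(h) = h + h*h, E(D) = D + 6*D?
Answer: I*√427 ≈ 20.664*I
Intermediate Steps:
r(I, d) = -637 (r(I, d) = -1067 + 430 = -637)
E(D) = 7*D
y(h) = h + h²
c = 210 (c = (7*2)*(1 + 7*2) = 14*(1 + 14) = 14*15 = 210)
√(r(135, 1809) + c) = √(-637 + 210) = √(-427) = I*√427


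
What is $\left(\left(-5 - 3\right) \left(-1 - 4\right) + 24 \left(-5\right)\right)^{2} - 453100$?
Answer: $-446700$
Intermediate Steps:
$\left(\left(-5 - 3\right) \left(-1 - 4\right) + 24 \left(-5\right)\right)^{2} - 453100 = \left(\left(-8\right) \left(-5\right) - 120\right)^{2} - 453100 = \left(40 - 120\right)^{2} - 453100 = \left(-80\right)^{2} - 453100 = 6400 - 453100 = -446700$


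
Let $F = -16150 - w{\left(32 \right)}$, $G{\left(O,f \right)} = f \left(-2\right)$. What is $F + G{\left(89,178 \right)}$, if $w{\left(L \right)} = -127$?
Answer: $-16379$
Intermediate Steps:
$G{\left(O,f \right)} = - 2 f$
$F = -16023$ ($F = -16150 - -127 = -16150 + 127 = -16023$)
$F + G{\left(89,178 \right)} = -16023 - 356 = -16379$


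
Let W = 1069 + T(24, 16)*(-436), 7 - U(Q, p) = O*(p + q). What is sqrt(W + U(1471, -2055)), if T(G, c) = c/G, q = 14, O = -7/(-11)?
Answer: sqrt(2269641)/33 ≈ 45.653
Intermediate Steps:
O = 7/11 (O = -7*(-1/11) = 7/11 ≈ 0.63636)
U(Q, p) = -21/11 - 7*p/11 (U(Q, p) = 7 - 7*(p + 14)/11 = 7 - 7*(14 + p)/11 = 7 - (98/11 + 7*p/11) = 7 + (-98/11 - 7*p/11) = -21/11 - 7*p/11)
W = 2335/3 (W = 1069 + (16/24)*(-436) = 1069 + (16*(1/24))*(-436) = 1069 + (2/3)*(-436) = 1069 - 872/3 = 2335/3 ≈ 778.33)
sqrt(W + U(1471, -2055)) = sqrt(2335/3 + (-21/11 - 7/11*(-2055))) = sqrt(2335/3 + (-21/11 + 14385/11)) = sqrt(2335/3 + 14364/11) = sqrt(68777/33) = sqrt(2269641)/33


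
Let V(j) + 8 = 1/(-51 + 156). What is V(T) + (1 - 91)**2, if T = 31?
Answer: 849661/105 ≈ 8092.0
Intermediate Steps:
V(j) = -839/105 (V(j) = -8 + 1/(-51 + 156) = -8 + 1/105 = -839/105)
V(T) + (1 - 91)**2 = -839/105 + (1 - 91)**2 = -839/105 + (-90)**2 = -839/105 + 8100 = 849661/105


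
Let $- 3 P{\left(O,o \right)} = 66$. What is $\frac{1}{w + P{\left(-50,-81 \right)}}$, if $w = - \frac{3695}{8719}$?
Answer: $- \frac{8719}{195513} \approx -0.044595$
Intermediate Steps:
$P{\left(O,o \right)} = -22$ ($P{\left(O,o \right)} = \left(- \frac{1}{3}\right) 66 = -22$)
$w = - \frac{3695}{8719}$ ($w = \left(-3695\right) \frac{1}{8719} = - \frac{3695}{8719} \approx -0.42379$)
$\frac{1}{w + P{\left(-50,-81 \right)}} = \frac{1}{- \frac{3695}{8719} - 22} = \frac{1}{- \frac{195513}{8719}} = - \frac{8719}{195513}$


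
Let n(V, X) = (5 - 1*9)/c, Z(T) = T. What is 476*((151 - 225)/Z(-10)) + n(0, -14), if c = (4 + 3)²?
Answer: 862968/245 ≈ 3522.3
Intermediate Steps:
c = 49 (c = 7² = 49)
n(V, X) = -4/49 (n(V, X) = (5 - 1*9)/49 = (5 - 9)*(1/49) = -4*1/49 = -4/49)
476*((151 - 225)/Z(-10)) + n(0, -14) = 476*((151 - 225)/(-10)) - 4/49 = 476*(-74*(-⅒)) - 4/49 = 476*(37/5) - 4/49 = 17612/5 - 4/49 = 862968/245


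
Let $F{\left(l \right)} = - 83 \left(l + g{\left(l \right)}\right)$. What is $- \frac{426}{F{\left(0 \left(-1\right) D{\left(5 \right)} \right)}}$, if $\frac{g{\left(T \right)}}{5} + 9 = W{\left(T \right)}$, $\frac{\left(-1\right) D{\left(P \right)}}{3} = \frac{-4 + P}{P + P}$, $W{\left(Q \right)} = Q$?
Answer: $- \frac{142}{1245} \approx -0.11406$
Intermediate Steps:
$D{\left(P \right)} = - \frac{3 \left(-4 + P\right)}{2 P}$ ($D{\left(P \right)} = - 3 \frac{-4 + P}{P + P} = - 3 \frac{-4 + P}{2 P} = - \frac{3 \left(-4 + P\right)}{2 P}$)
$g{\left(T \right)} = -45 + 5 T$
$F{\left(l \right)} = 3735 - 498 l$ ($F{\left(l \right)} = - 83 \left(l + \left(-45 + 5 l\right)\right) = - 83 \left(-45 + 6 l\right) = 3735 - 498 l$)
$- \frac{426}{F{\left(0 \left(-1\right) D{\left(5 \right)} \right)}} = - \frac{426}{3735 - 498 \cdot 0 \left(-1\right) \left(- \frac{3}{2} + \frac{6}{5}\right)} = - \frac{426}{3735 - 498 \cdot 0 \left(- \frac{3}{2} + 6 \cdot \frac{1}{5}\right)} = - \frac{426}{3735 - 498 \cdot 0 \left(- \frac{3}{2} + \frac{6}{5}\right)} = - \frac{426}{3735 - 498 \cdot 0 \left(- \frac{3}{10}\right)} = - \frac{426}{3735 - 0} = - \frac{426}{3735 + 0} = - \frac{426}{3735} = \left(-426\right) \frac{1}{3735} = - \frac{142}{1245}$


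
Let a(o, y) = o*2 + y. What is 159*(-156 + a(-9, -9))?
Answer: -29097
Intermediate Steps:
a(o, y) = y + 2*o (a(o, y) = 2*o + y = y + 2*o)
159*(-156 + a(-9, -9)) = 159*(-156 + (-9 + 2*(-9))) = 159*(-156 + (-9 - 18)) = 159*(-156 - 27) = 159*(-183) = -29097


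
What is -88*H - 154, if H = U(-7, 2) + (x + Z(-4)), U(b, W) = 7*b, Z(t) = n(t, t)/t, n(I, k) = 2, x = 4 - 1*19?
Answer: 5522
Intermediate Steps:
x = -15 (x = 4 - 19 = -15)
Z(t) = 2/t
H = -129/2 (H = 7*(-7) + (-15 + 2/(-4)) = -49 + (-15 + 2*(-¼)) = -49 + (-15 - ½) = -49 - 31/2 = -129/2 ≈ -64.500)
-88*H - 154 = -88*(-129/2) - 154 = 5676 - 154 = 5522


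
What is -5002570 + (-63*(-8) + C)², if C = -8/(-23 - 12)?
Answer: -5816696346/1225 ≈ -4.7483e+6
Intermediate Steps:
C = 8/35 (C = -8/(-35) = -1/35*(-8) = 8/35 ≈ 0.22857)
-5002570 + (-63*(-8) + C)² = -5002570 + (-63*(-8) + 8/35)² = -5002570 + (504 + 8/35)² = -5002570 + (17648/35)² = -5002570 + 311451904/1225 = -5816696346/1225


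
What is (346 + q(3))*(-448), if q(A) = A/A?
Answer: -155456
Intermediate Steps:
q(A) = 1
(346 + q(3))*(-448) = (346 + 1)*(-448) = 347*(-448) = -155456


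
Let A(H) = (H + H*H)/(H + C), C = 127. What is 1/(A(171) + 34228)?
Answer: 149/5114678 ≈ 2.9132e-5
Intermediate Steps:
A(H) = (H + H**2)/(127 + H) (A(H) = (H + H*H)/(H + 127) = (H + H**2)/(127 + H))
1/(A(171) + 34228) = 1/(171*(1 + 171)/(127 + 171) + 34228) = 1/(171*172/298 + 34228) = 1/(171*(1/298)*172 + 34228) = 1/(14706/149 + 34228) = 1/(5114678/149) = 149/5114678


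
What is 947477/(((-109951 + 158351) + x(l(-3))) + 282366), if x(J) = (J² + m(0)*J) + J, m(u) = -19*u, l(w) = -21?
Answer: 947477/331186 ≈ 2.8609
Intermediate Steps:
x(J) = J + J² (x(J) = (J² + (-19*0)*J) + J = (J² + 0*J) + J = (J² + 0) + J = J² + J = J + J²)
947477/(((-109951 + 158351) + x(l(-3))) + 282366) = 947477/(((-109951 + 158351) - 21*(1 - 21)) + 282366) = 947477/((48400 - 21*(-20)) + 282366) = 947477/((48400 + 420) + 282366) = 947477/(48820 + 282366) = 947477/331186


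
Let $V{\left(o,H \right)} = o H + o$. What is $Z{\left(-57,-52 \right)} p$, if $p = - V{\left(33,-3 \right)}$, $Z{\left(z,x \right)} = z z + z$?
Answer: $210672$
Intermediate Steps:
$V{\left(o,H \right)} = o + H o$ ($V{\left(o,H \right)} = H o + o = o + H o$)
$Z{\left(z,x \right)} = z + z^{2}$ ($Z{\left(z,x \right)} = z^{2} + z = z + z^{2}$)
$p = 66$ ($p = - 33 \left(1 - 3\right) = - 33 \left(-2\right) = \left(-1\right) \left(-66\right) = 66$)
$Z{\left(-57,-52 \right)} p = - 57 \left(1 - 57\right) 66 = \left(-57\right) \left(-56\right) 66 = 3192 \cdot 66 = 210672$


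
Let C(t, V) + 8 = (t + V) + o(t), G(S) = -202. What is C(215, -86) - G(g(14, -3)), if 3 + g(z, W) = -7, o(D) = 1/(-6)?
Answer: 1937/6 ≈ 322.83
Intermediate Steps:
o(D) = -1/6
g(z, W) = -10 (g(z, W) = -3 - 7 = -10)
C(t, V) = -49/6 + V + t (C(t, V) = -8 + ((t + V) - 1/6) = -8 + ((V + t) - 1/6) = -8 + (-1/6 + V + t) = -49/6 + V + t)
C(215, -86) - G(g(14, -3)) = (-49/6 - 86 + 215) - 1*(-202) = 725/6 + 202 = 1937/6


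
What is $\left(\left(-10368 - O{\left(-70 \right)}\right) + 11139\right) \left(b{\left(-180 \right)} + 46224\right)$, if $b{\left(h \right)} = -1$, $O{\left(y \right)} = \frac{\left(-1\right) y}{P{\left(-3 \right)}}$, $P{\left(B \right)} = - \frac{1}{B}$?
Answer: $25931103$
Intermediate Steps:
$O{\left(y \right)} = - 3 y$ ($O{\left(y \right)} = \frac{\left(-1\right) y}{\left(-1\right) \frac{1}{-3}} = \frac{\left(-1\right) y}{\left(-1\right) \left(- \frac{1}{3}\right)} = - y \frac{1}{\frac{1}{3}} = - y 3 = - 3 y$)
$\left(\left(-10368 - O{\left(-70 \right)}\right) + 11139\right) \left(b{\left(-180 \right)} + 46224\right) = \left(\left(-10368 - \left(-3\right) \left(-70\right)\right) + 11139\right) \left(-1 + 46224\right) = \left(\left(-10368 - 210\right) + 11139\right) 46223 = \left(-10578 + 11139\right) 46223 = 561 \cdot 46223 = 25931103$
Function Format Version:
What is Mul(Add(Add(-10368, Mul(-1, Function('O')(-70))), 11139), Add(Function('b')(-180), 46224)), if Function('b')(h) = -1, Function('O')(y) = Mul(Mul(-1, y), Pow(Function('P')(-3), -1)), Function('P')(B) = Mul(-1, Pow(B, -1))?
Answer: 25931103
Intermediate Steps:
Function('O')(y) = Mul(-3, y) (Function('O')(y) = Mul(Mul(-1, y), Pow(Mul(-1, Pow(-3, -1)), -1)) = Mul(Mul(-1, y), Pow(Mul(-1, Rational(-1, 3)), -1)) = Mul(Mul(-1, y), Pow(Rational(1, 3), -1)) = Mul(Mul(-1, y), 3) = Mul(-3, y))
Mul(Add(Add(-10368, Mul(-1, Function('O')(-70))), 11139), Add(Function('b')(-180), 46224)) = Mul(Add(Add(-10368, Mul(-1, Mul(-3, -70))), 11139), Add(-1, 46224)) = Mul(Add(Add(-10368, Mul(-1, 210)), 11139), 46223) = Mul(Add(Add(-10368, -210), 11139), 46223) = Mul(Add(-10578, 11139), 46223) = Mul(561, 46223) = 25931103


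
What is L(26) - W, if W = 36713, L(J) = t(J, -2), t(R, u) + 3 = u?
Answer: -36718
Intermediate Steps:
t(R, u) = -3 + u
L(J) = -5 (L(J) = -3 - 2 = -5)
L(26) - W = -5 - 1*36713 = -5 - 36713 = -36718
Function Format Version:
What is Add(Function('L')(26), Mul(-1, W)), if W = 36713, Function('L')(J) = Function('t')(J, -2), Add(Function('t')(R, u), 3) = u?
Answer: -36718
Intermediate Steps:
Function('t')(R, u) = Add(-3, u)
Function('L')(J) = -5 (Function('L')(J) = Add(-3, -2) = -5)
Add(Function('L')(26), Mul(-1, W)) = Add(-5, Mul(-1, 36713)) = Add(-5, -36713) = -36718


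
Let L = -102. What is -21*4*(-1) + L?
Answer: -18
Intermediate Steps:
-21*4*(-1) + L = -21*4*(-1) - 102 = -84*(-1) - 102 = 84 - 102 = -18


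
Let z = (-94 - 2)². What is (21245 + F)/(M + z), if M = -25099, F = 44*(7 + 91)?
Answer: -3651/2269 ≈ -1.6091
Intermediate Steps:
F = 4312 (F = 44*98 = 4312)
z = 9216 (z = (-96)² = 9216)
(21245 + F)/(M + z) = (21245 + 4312)/(-25099 + 9216) = 25557/(-15883) = 25557*(-1/15883) = -3651/2269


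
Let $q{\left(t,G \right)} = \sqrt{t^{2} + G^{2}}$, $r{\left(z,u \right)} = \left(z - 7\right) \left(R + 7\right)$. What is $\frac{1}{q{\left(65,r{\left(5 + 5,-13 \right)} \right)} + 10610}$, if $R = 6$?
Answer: $\frac{5305}{56283177} - \frac{13 \sqrt{34}}{112566354} \approx 9.3582 \cdot 10^{-5}$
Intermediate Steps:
$r{\left(z,u \right)} = -91 + 13 z$ ($r{\left(z,u \right)} = \left(z - 7\right) \left(6 + 7\right) = \left(-7 + z\right) 13 = -91 + 13 z$)
$q{\left(t,G \right)} = \sqrt{G^{2} + t^{2}}$
$\frac{1}{q{\left(65,r{\left(5 + 5,-13 \right)} \right)} + 10610} = \frac{1}{\sqrt{\left(-91 + 13 \left(5 + 5\right)\right)^{2} + 65^{2}} + 10610} = \frac{1}{\sqrt{\left(-91 + 13 \cdot 10\right)^{2} + 4225} + 10610} = \frac{1}{\sqrt{\left(-91 + 130\right)^{2} + 4225} + 10610} = \frac{1}{\sqrt{39^{2} + 4225} + 10610} = \frac{1}{\sqrt{1521 + 4225} + 10610} = \frac{1}{\sqrt{5746} + 10610} = \frac{1}{13 \sqrt{34} + 10610} = \frac{1}{10610 + 13 \sqrt{34}}$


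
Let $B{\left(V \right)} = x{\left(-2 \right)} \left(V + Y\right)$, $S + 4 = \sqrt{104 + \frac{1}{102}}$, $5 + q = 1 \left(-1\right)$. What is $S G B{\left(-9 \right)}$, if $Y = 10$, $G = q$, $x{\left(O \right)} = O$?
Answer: $-48 + \frac{206 \sqrt{102}}{17} \approx 74.382$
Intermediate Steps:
$q = -6$ ($q = -5 + 1 \left(-1\right) = -5 - 1 = -6$)
$G = -6$
$S = -4 + \frac{103 \sqrt{102}}{102}$ ($S = -4 + \sqrt{104 + \frac{1}{102}} = -4 + \sqrt{\frac{10609}{102}} = -4 + \frac{103 \sqrt{102}}{102} \approx 6.1985$)
$B{\left(V \right)} = -20 - 2 V$ ($B{\left(V \right)} = - 2 \left(V + 10\right) = - 2 \left(10 + V\right) = -20 - 2 V$)
$S G B{\left(-9 \right)} = \left(-4 + \frac{103 \sqrt{102}}{102}\right) \left(-6\right) \left(-20 - -18\right) = \left(24 - \frac{103 \sqrt{102}}{17}\right) \left(-20 + 18\right) = \left(24 - \frac{103 \sqrt{102}}{17}\right) \left(-2\right) = -48 + \frac{206 \sqrt{102}}{17}$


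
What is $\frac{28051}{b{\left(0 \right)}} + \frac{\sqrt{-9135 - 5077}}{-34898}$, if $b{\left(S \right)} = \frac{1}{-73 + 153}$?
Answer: $2244080 - \frac{i \sqrt{3553}}{17449} \approx 2.2441 \cdot 10^{6} - 0.0034161 i$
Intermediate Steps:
$b{\left(S \right)} = \frac{1}{80}$
$\frac{28051}{b{\left(0 \right)}} + \frac{\sqrt{-9135 - 5077}}{-34898} = 28051 \frac{1}{\frac{1}{80}} + \frac{\sqrt{-9135 - 5077}}{-34898} = 28051 \cdot 80 + \sqrt{-9135 + \left(-12106 + 7029\right)} \left(- \frac{1}{34898}\right) = 2244080 + \sqrt{-9135 - 5077} \left(- \frac{1}{34898}\right) = 2244080 + \sqrt{-14212} \left(- \frac{1}{34898}\right) = 2244080 + 2 i \sqrt{3553} \left(- \frac{1}{34898}\right) = 2244080 - \frac{i \sqrt{3553}}{17449}$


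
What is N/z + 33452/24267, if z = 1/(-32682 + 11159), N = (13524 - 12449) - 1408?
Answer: 173925480905/24267 ≈ 7.1672e+6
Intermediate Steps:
N = -333 (N = 1075 - 1408 = -333)
z = -1/21523 (z = 1/(-21523) = -1/21523 ≈ -4.6462e-5)
N/z + 33452/24267 = -333/(-1/21523) + 33452/24267 = -333*(-21523) + 33452*(1/24267) = 7167159 + 33452/24267 = 173925480905/24267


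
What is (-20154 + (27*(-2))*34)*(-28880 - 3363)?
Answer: 709023570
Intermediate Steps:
(-20154 + (27*(-2))*34)*(-28880 - 3363) = (-20154 - 54*34)*(-32243) = (-20154 - 1836)*(-32243) = -21990*(-32243) = 709023570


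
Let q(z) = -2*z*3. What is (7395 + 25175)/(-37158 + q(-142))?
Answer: -16285/18153 ≈ -0.89710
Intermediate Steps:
q(z) = -6*z
(7395 + 25175)/(-37158 + q(-142)) = (7395 + 25175)/(-37158 - 6*(-142)) = 32570/(-37158 + 852) = 32570/(-36306) = 32570*(-1/36306) = -16285/18153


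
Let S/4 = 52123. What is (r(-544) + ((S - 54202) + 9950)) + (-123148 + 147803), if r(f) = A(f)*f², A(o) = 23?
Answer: 6995423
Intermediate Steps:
S = 208492 (S = 4*52123 = 208492)
r(f) = 23*f²
(r(-544) + ((S - 54202) + 9950)) + (-123148 + 147803) = (23*(-544)² + ((208492 - 54202) + 9950)) + (-123148 + 147803) = (23*295936 + (154290 + 9950)) + 24655 = (6806528 + 164240) + 24655 = 6970768 + 24655 = 6995423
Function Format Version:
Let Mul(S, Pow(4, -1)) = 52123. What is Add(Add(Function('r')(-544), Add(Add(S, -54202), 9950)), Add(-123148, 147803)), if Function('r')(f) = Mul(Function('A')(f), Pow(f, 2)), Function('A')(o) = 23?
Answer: 6995423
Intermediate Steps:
S = 208492 (S = Mul(4, 52123) = 208492)
Function('r')(f) = Mul(23, Pow(f, 2))
Add(Add(Function('r')(-544), Add(Add(S, -54202), 9950)), Add(-123148, 147803)) = Add(Add(Mul(23, Pow(-544, 2)), Add(Add(208492, -54202), 9950)), Add(-123148, 147803)) = Add(Add(Mul(23, 295936), Add(154290, 9950)), 24655) = Add(Add(6806528, 164240), 24655) = Add(6970768, 24655) = 6995423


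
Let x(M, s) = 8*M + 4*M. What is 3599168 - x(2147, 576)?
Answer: 3573404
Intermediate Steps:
x(M, s) = 12*M
3599168 - x(2147, 576) = 3599168 - 12*2147 = 3599168 - 1*25764 = 3599168 - 25764 = 3573404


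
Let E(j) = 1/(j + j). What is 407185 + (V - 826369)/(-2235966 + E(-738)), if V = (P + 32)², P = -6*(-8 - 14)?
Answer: 1343828060417293/3300285817 ≈ 4.0719e+5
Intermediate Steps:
P = 132 (P = -6*(-22) = 132)
E(j) = 1/(2*j)
V = 26896 (V = (132 + 32)² = 164² = 26896)
407185 + (V - 826369)/(-2235966 + E(-738)) = 407185 + (26896 - 826369)/(-2235966 + (½)/(-738)) = 407185 - 799473/(-2235966 + (½)*(-1/738)) = 407185 - 799473/(-2235966 - 1/1476) = 407185 - 799473/(-3300285817/1476) = 407185 - 799473*(-1476/3300285817) = 407185 + 1180022148/3300285817 = 1343828060417293/3300285817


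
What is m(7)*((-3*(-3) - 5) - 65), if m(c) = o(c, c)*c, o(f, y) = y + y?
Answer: -5978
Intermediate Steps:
o(f, y) = 2*y
m(c) = 2*c**2 (m(c) = (2*c)*c = 2*c**2)
m(7)*((-3*(-3) - 5) - 65) = (2*7**2)*((-3*(-3) - 5) - 65) = (2*49)*((9 - 5) - 65) = 98*(4 - 65) = 98*(-61) = -5978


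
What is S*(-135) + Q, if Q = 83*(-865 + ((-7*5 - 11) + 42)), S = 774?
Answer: -176617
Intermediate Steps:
Q = -72127 (Q = 83*(-865 + ((-35 - 11) + 42)) = 83*(-865 + (-46 + 42)) = 83*(-865 - 4) = 83*(-869) = -72127)
S*(-135) + Q = 774*(-135) - 72127 = -104490 - 72127 = -176617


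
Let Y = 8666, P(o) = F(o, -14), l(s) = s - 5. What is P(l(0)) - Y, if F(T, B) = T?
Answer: -8671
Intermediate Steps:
l(s) = -5 + s
P(o) = o
P(l(0)) - Y = (-5 + 0) - 1*8666 = -5 - 8666 = -8671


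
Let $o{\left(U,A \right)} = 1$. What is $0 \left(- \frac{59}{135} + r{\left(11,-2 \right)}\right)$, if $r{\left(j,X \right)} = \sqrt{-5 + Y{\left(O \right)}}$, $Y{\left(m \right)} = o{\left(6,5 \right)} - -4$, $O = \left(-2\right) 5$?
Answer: $0$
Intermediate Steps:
$O = -10$
$Y{\left(m \right)} = 5$ ($Y{\left(m \right)} = 1 - -4 = 1 + 4 = 5$)
$r{\left(j,X \right)} = 0$ ($r{\left(j,X \right)} = \sqrt{-5 + 5} = \sqrt{0} = 0$)
$0 \left(- \frac{59}{135} + r{\left(11,-2 \right)}\right) = 0 \left(- \frac{59}{135} + 0\right) = 0 \left(- \frac{59}{135}\right) = 0$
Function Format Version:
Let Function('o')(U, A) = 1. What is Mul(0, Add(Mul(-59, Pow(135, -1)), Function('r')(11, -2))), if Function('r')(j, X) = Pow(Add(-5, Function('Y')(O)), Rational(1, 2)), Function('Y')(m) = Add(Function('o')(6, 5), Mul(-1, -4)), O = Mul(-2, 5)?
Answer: 0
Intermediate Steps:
O = -10
Function('Y')(m) = 5 (Function('Y')(m) = Add(1, Mul(-1, -4)) = Add(1, 4) = 5)
Function('r')(j, X) = 0 (Function('r')(j, X) = Pow(Add(-5, 5), Rational(1, 2)) = Pow(0, Rational(1, 2)) = 0)
Mul(0, Add(Mul(-59, Pow(135, -1)), Function('r')(11, -2))) = Mul(0, Add(Mul(-59, Pow(135, -1)), 0)) = Mul(0, Add(Mul(-59, Rational(1, 135)), 0)) = Mul(0, Add(Rational(-59, 135), 0)) = Mul(0, Rational(-59, 135)) = 0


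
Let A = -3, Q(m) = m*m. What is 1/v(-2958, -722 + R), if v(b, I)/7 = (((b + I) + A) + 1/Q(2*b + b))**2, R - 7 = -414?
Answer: 6201227974511376/726143331758457138679447 ≈ 8.5400e-9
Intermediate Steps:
R = -407 (R = 7 - 414 = -407)
Q(m) = m**2
v(b, I) = 7*(-3 + I + b + 1/(9*b**2))**2 (v(b, I) = 7*(((b + I) - 3) + 1/((2*b + b)**2))**2 = 7*(((I + b) - 3) + 1/((3*b)**2))**2 = 7*((-3 + I + b) + 1/(9*b**2))**2 = 7*(-3 + I + b + 1/(9*b**2))**2)
1/v(-2958, -722 + R) = 1/((7/81)*(1 - 27*(-2958)**2 + 9*(-2958)**3 + 9*(-722 - 407)*(-2958)**2)**2/(-2958)**4) = 1/((7/81)*(1/76558370055696)*(1 - 27*8749764 + 9*(-25881801912) + 9*(-1129)*8749764)**2) = 1/((7/81)*(1/76558370055696)*(1 - 236243628 - 232936217208 - 88906352004)**2) = 1/((7/81)*(1/76558370055696)*(-322078812839)**2) = 1/((7/81)*(1/76558370055696)*103734761679779591239921) = 1/(726143331758457138679447/6201227974511376) = 6201227974511376/726143331758457138679447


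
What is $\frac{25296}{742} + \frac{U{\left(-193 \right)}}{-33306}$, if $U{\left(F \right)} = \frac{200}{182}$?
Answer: $\frac{2738150222}{80317419} \approx 34.092$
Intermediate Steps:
$U{\left(F \right)} = \frac{100}{91}$ ($U{\left(F \right)} = 200 \cdot \frac{1}{182} = \frac{100}{91}$)
$\frac{25296}{742} + \frac{U{\left(-193 \right)}}{-33306} = \frac{25296}{742} + \frac{100}{91 \left(-33306\right)} = 25296 \cdot \frac{1}{742} + \frac{100}{91} \left(- \frac{1}{33306}\right) = \frac{12648}{371} - \frac{50}{1515423} = \frac{2738150222}{80317419}$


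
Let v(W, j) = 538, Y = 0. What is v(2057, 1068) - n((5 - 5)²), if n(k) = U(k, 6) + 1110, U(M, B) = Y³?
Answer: -572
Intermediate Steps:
U(M, B) = 0 (U(M, B) = 0³ = 0)
n(k) = 1110 (n(k) = 0 + 1110 = 1110)
v(2057, 1068) - n((5 - 5)²) = 538 - 1*1110 = 538 - 1110 = -572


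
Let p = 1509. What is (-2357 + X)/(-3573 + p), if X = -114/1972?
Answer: 2324059/2035104 ≈ 1.1420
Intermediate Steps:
X = -57/986 (X = -114*1/1972 = -57/986 ≈ -0.057809)
(-2357 + X)/(-3573 + p) = (-2357 - 57/986)/(-3573 + 1509) = -2324059/986/(-2064) = -2324059/986*(-1/2064) = 2324059/2035104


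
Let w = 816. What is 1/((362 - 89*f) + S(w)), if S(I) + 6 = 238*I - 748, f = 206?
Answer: 1/175482 ≈ 5.6986e-6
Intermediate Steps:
S(I) = -754 + 238*I (S(I) = -6 + (238*I - 748) = -6 + (-748 + 238*I) = -754 + 238*I)
1/((362 - 89*f) + S(w)) = 1/((362 - 89*206) + (-754 + 238*816)) = 1/((362 - 18334) + (-754 + 194208)) = 1/(-17972 + 193454) = 1/175482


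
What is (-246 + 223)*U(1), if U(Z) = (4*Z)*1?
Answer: -92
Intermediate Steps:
U(Z) = 4*Z
(-246 + 223)*U(1) = (-246 + 223)*(4*1) = -23*4 = -92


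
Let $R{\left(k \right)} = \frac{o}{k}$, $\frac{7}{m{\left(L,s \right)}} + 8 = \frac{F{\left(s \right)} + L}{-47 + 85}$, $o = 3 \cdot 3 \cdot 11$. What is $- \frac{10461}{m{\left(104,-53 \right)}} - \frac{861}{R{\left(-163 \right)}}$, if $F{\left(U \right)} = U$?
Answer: $\frac{99782635}{8778} \approx 11367.0$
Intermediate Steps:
$o = 99$ ($o = 9 \cdot 11 = 99$)
$m{\left(L,s \right)} = \frac{7}{-8 + \frac{L}{38} + \frac{s}{38}}$ ($m{\left(L,s \right)} = \frac{7}{-8 + \frac{s + L}{-47 + 85}} = \frac{7}{-8 + \frac{L + s}{38}} = \frac{7}{-8 + \left(L + s\right) \frac{1}{38}} = \frac{7}{-8 + \left(\frac{L}{38} + \frac{s}{38}\right)} = \frac{7}{-8 + \frac{L}{38} + \frac{s}{38}}$)
$R{\left(k \right)} = \frac{99}{k}$
$- \frac{10461}{m{\left(104,-53 \right)}} - \frac{861}{R{\left(-163 \right)}} = - \frac{10461}{266 \frac{1}{-304 + 104 - 53}} - \frac{861}{99 \frac{1}{-163}} = - \frac{10461}{266 \frac{1}{-253}} - \frac{861}{99 \left(- \frac{1}{163}\right)} = - \frac{10461}{266 \left(- \frac{1}{253}\right)} - \frac{861}{- \frac{99}{163}} = - \frac{10461}{- \frac{266}{253}} - - \frac{46781}{33} = \left(-10461\right) \left(- \frac{253}{266}\right) + \frac{46781}{33} = \frac{2646633}{266} + \frac{46781}{33} = \frac{99782635}{8778}$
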